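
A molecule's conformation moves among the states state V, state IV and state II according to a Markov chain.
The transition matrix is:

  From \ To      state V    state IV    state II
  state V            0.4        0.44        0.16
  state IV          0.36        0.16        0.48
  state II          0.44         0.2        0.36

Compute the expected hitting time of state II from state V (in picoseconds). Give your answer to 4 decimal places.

3.7037

Let t(s) be the expected number of picoseconds to first reach state II from state s, with t(state II) = 0. Conditioning on the first picosecond:
t(state V) = 1 + 0.4·t(state V) + 0.44·t(state IV)
t(state IV) = 1 + 0.36·t(state V) + 0.16·t(state IV)
Solving: t(state V) = 3.7037, t(state IV) = 2.7778.
Expected picoseconds from state V to state II: 3.7037.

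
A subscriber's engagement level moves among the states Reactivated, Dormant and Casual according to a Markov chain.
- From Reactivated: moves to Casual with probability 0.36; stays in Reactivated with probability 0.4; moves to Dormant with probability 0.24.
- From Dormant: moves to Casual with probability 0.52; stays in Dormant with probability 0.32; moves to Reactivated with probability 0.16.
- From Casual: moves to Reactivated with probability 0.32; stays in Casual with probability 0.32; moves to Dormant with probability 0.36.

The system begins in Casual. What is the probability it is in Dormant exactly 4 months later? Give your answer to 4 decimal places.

0.3122

Propagate the distribution vector 4 months from Casual.
After 0 months: (0.0000, 0.0000, 1.0000)
After 1 month: (0.3200, 0.3600, 0.3200)
After 2 months: (0.2880, 0.3072, 0.4048)
After 3 months: (0.2939, 0.3132, 0.3930)
After 4 months: (0.2934, 0.3122, 0.3944)
P(in Dormant after 4 months) = 0.3122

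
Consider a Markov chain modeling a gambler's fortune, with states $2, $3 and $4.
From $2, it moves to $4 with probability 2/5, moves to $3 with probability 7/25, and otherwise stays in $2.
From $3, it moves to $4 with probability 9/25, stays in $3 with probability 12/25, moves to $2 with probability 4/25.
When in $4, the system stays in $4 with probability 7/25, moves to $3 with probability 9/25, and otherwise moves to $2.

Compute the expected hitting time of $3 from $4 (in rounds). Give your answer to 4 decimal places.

3.0093

Let t(s) be the expected number of rounds to first reach $3 from state s, with t($3) = 0. Conditioning on the first round:
t($2) = 1 + 0.32·t($2) + 0.4·t($4)
t($4) = 1 + 0.36·t($2) + 0.28·t($4)
Solving: t($2) = 3.2407, t($4) = 3.0093.
Expected rounds from $4 to $3: 3.0093.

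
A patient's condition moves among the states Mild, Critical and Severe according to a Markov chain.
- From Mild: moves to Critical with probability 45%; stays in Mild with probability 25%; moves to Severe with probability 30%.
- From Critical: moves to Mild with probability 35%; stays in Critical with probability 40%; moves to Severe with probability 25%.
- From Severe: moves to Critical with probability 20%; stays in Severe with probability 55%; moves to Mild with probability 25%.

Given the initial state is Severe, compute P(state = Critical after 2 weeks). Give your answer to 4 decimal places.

0.3025

Sum over the intermediate state after 1 week:
P = P(Severe→Mild)·P(Mild→Critical) + P(Severe→Critical)·P(Critical→Critical) + P(Severe→Severe)·P(Severe→Critical)
  = 0.25×0.45 + 0.2×0.4 + 0.55×0.2
  = 0.1125 + 0.0800 + 0.1100 = 0.3025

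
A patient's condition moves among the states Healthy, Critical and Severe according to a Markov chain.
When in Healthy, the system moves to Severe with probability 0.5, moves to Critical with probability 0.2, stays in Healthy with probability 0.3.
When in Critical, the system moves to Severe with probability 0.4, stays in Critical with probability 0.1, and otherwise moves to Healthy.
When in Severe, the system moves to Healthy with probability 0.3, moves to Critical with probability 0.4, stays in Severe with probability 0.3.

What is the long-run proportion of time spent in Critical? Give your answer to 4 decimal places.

Let the stationary distribution be π with π = πP and π_1 + π_2 + π_3 = 1.
π_1 = 0.3·π_1 + 0.5·π_2 + 0.3·π_3
π_2 = 0.2·π_1 + 0.1·π_2 + 0.4·π_3
Solving with the normalization constraint gives π = (0.3507, 0.2537, 0.3955).
So the stationary probability of Critical is 0.2537.

0.2537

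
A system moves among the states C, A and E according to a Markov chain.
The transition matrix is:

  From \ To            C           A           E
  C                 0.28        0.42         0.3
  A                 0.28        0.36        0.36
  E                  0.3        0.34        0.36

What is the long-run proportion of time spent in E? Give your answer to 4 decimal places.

0.3428

Let the stationary distribution be π with π = πP and π_1 + π_2 + π_3 = 1.
π_1 = 0.28·π_1 + 0.28·π_2 + 0.3·π_3
π_2 = 0.42·π_1 + 0.36·π_2 + 0.34·π_3
Solving with the normalization constraint gives π = (0.2869, 0.3704, 0.3428).
So the stationary probability of E is 0.3428.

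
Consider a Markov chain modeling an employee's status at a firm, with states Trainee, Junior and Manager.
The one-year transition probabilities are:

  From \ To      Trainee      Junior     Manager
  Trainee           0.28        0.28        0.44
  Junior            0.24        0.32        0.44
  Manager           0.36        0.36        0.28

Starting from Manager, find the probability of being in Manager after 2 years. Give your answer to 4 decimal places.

Sum over the intermediate state after 1 year:
P = P(Manager→Trainee)·P(Trainee→Manager) + P(Manager→Junior)·P(Junior→Manager) + P(Manager→Manager)·P(Manager→Manager)
  = 0.36×0.44 + 0.36×0.44 + 0.28×0.28
  = 0.1584 + 0.1584 + 0.0784 = 0.3952

0.3952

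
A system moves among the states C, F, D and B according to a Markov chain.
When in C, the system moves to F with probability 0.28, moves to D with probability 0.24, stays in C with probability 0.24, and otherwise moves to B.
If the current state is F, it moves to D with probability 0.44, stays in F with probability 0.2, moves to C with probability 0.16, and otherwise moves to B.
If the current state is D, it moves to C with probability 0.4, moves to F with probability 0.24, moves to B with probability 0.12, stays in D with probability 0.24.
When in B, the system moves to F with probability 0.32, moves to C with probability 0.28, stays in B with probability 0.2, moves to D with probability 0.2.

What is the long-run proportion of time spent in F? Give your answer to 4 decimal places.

0.2557

Let the stationary distribution be π with π = πP and π_1 + π_2 + π_3 + π_4 = 1.
π_1 = 0.24·π_1 + 0.16·π_2 + 0.4·π_3 + 0.28·π_4
π_2 = 0.28·π_1 + 0.2·π_2 + 0.24·π_3 + 0.32·π_4
π_3 = 0.24·π_1 + 0.44·π_2 + 0.24·π_3 + 0.2·π_4
Solving with the normalization constraint gives π = (0.2724, 0.2557, 0.2836, 0.1882).
So the stationary probability of F is 0.2557.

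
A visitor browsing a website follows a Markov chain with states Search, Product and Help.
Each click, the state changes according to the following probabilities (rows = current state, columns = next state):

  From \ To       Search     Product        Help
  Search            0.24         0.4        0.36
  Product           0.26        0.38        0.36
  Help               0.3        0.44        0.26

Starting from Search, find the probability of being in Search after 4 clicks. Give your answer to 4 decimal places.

0.2678

Propagate the distribution vector 4 clicks from Search.
After 0 clicks: (1.0000, 0.0000, 0.0000)
After 1 click: (0.2400, 0.4000, 0.3600)
After 2 clicks: (0.2696, 0.4064, 0.3240)
After 3 clicks: (0.2676, 0.4048, 0.3276)
After 4 clicks: (0.2678, 0.4050, 0.3272)
P(in Search after 4 clicks) = 0.2678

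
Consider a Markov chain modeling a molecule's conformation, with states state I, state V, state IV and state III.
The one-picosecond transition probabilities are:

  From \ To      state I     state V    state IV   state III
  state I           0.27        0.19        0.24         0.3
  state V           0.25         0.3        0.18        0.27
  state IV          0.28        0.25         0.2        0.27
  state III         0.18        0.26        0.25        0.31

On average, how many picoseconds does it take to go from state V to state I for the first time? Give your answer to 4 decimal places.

4.2297

Let t(s) be the expected number of picoseconds to first reach state I from state s, with t(state I) = 0. Conditioning on the first picosecond:
t(state V) = 1 + 0.3·t(state V) + 0.18·t(state IV) + 0.27·t(state III)
t(state IV) = 1 + 0.25·t(state V) + 0.2·t(state IV) + 0.27·t(state III)
t(state III) = 1 + 0.26·t(state V) + 0.25·t(state IV) + 0.31·t(state III)
Solving: t(state V) = 4.2297, t(state IV) = 4.1002, t(state III) = 4.5286.
Expected picoseconds from state V to state I: 4.2297.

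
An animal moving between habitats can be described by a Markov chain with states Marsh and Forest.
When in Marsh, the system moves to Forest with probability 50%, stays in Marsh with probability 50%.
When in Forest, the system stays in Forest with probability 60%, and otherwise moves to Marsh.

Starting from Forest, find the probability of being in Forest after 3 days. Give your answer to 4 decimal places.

0.5560

Propagate the distribution vector 3 days from Forest.
After 0 days: (0.0000, 1.0000)
After 1 day: (0.4000, 0.6000)
After 2 days: (0.4400, 0.5600)
After 3 days: (0.4440, 0.5560)
P(in Forest after 3 days) = 0.5560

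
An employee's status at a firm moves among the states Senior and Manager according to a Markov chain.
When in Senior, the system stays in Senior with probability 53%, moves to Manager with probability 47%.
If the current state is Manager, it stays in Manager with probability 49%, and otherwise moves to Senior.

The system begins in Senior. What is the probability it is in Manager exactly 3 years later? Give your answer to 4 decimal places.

0.4796

Propagate the distribution vector 3 years from Senior.
After 0 years: (1.0000, 0.0000)
After 1 year: (0.5300, 0.4700)
After 2 years: (0.5206, 0.4794)
After 3 years: (0.5204, 0.4796)
P(in Manager after 3 years) = 0.4796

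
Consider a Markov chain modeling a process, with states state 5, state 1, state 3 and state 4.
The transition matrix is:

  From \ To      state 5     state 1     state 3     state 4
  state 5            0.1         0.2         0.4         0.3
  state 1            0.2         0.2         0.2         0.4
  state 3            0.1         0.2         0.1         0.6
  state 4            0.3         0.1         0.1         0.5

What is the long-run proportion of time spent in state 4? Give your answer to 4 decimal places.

Let the stationary distribution be π with π = πP and π_1 + π_2 + π_3 + π_4 = 1.
π_1 = 0.1·π_1 + 0.2·π_2 + 0.1·π_3 + 0.3·π_4
π_2 = 0.2·π_1 + 0.2·π_2 + 0.2·π_3 + 0.1·π_4
π_3 = 0.4·π_1 + 0.2·π_2 + 0.1·π_3 + 0.1·π_4
Solving with the normalization constraint gives π = (0.2076, 0.1539, 0.1777, 0.4609).
So the stationary probability of state 4 is 0.4609.

0.4609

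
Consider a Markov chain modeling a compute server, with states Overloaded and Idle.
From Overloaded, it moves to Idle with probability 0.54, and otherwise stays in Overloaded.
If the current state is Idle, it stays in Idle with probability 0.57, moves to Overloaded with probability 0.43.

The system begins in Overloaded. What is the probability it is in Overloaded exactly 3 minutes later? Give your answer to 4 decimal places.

Propagate the distribution vector 3 minutes from Overloaded.
After 0 minutes: (1.0000, 0.0000)
After 1 minute: (0.4600, 0.5400)
After 2 minutes: (0.4438, 0.5562)
After 3 minutes: (0.4433, 0.5567)
P(in Overloaded after 3 minutes) = 0.4433

0.4433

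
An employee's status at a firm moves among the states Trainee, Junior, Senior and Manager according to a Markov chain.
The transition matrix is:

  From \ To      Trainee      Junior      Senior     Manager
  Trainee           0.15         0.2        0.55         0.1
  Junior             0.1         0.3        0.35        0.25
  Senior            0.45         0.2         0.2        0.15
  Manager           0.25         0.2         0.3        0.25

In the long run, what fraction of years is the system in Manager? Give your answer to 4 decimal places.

0.1770

Let the stationary distribution be π with π = πP and π_1 + π_2 + π_3 + π_4 = 1.
π_1 = 0.15·π_1 + 0.1·π_2 + 0.45·π_3 + 0.25·π_4
π_2 = 0.2·π_1 + 0.3·π_2 + 0.2·π_3 + 0.2·π_4
π_3 = 0.55·π_1 + 0.35·π_2 + 0.2·π_3 + 0.3·π_4
Solving with the normalization constraint gives π = (0.2591, 0.2222, 0.3417, 0.1770).
So the stationary probability of Manager is 0.1770.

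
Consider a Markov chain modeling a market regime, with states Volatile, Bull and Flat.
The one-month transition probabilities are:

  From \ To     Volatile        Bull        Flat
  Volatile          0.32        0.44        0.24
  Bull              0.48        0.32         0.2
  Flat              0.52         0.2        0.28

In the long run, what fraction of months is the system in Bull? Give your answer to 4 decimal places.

Let the stationary distribution be π with π = πP and π_1 + π_2 + π_3 = 1.
π_1 = 0.32·π_1 + 0.48·π_2 + 0.52·π_3
π_2 = 0.44·π_1 + 0.32·π_2 + 0.2·π_3
Solving with the normalization constraint gives π = (0.4219, 0.3423, 0.2357).
So the stationary probability of Bull is 0.3423.

0.3423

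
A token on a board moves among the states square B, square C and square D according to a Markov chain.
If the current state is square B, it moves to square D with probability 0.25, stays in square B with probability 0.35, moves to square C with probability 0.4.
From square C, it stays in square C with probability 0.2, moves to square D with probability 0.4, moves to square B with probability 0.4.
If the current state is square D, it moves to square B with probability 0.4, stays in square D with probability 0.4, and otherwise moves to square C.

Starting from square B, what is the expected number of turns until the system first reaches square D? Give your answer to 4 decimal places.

Let t(s) be the expected number of turns to first reach square D from state s, with t(square D) = 0. Conditioning on the first turn:
t(square B) = 1 + 0.35·t(square B) + 0.4·t(square C)
t(square C) = 1 + 0.4·t(square B) + 0.2·t(square C)
Solving: t(square B) = 3.3333, t(square C) = 2.9167.
Expected turns from square B to square D: 3.3333.

3.3333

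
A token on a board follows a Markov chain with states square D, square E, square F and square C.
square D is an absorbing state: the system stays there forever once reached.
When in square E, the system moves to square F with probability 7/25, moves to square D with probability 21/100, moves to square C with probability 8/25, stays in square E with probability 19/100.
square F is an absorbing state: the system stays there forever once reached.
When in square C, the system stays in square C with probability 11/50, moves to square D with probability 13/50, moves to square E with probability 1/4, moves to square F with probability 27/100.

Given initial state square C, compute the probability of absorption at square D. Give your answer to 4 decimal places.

0.4768

Let h(s) be the probability of absorption at square D starting from transient state s. Then h(square D) = 1 and h(square F) = 0. By first-step analysis:
h(square E) = 0.21·1 + 0.19·h(square E) + 0.28·0 + 0.32·h(square C)
h(square C) = 0.26·1 + 0.25·h(square E) + 0.27·0 + 0.22·h(square C)
Solving: h(square E) = 0.4476, h(square C) = 0.4768.
Starting from square C, the probability is 0.4768.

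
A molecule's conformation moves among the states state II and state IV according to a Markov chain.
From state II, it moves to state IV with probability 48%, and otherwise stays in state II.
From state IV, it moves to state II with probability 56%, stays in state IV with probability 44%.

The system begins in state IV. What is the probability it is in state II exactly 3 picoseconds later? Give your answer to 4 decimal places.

Propagate the distribution vector 3 picoseconds from state IV.
After 0 picoseconds: (0.0000, 1.0000)
After 1 picosecond: (0.5600, 0.4400)
After 2 picoseconds: (0.5376, 0.4624)
After 3 picoseconds: (0.5385, 0.4615)
P(in state II after 3 picoseconds) = 0.5385

0.5385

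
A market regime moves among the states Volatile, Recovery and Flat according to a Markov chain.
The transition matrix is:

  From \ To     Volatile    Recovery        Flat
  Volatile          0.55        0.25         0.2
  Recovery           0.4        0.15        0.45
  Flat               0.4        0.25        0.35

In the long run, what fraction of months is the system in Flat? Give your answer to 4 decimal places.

Let the stationary distribution be π with π = πP and π_1 + π_2 + π_3 = 1.
π_1 = 0.55·π_1 + 0.4·π_2 + 0.4·π_3
π_2 = 0.25·π_1 + 0.15·π_2 + 0.25·π_3
Solving with the normalization constraint gives π = (0.4706, 0.2273, 0.3021).
So the stationary probability of Flat is 0.3021.

0.3021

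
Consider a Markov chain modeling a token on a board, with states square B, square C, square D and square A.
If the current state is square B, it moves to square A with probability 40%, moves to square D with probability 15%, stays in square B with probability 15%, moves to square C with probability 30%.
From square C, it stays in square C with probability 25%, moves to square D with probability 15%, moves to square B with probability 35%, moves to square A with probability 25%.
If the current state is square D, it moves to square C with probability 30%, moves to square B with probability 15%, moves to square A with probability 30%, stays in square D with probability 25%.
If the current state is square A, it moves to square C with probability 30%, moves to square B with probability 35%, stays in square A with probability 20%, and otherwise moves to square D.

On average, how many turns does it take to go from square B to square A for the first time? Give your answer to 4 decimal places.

Let t(s) be the expected number of turns to first reach square A from state s, with t(square A) = 0. Conditioning on the first turn:
t(square B) = 1 + 0.15·t(square B) + 0.3·t(square C) + 0.15·t(square D)
t(square C) = 1 + 0.35·t(square B) + 0.25·t(square C) + 0.15·t(square D)
t(square D) = 1 + 0.15·t(square B) + 0.3·t(square C) + 0.25·t(square D)
Solving: t(square B) = 2.9371, t(square C) = 3.3566, t(square D) = 3.2634.
Expected turns from square B to square A: 2.9371.

2.9371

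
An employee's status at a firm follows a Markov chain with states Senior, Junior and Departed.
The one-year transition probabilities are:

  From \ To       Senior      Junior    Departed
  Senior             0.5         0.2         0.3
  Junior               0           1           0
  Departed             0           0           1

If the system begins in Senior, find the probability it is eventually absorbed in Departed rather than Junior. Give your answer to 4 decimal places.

Let h(s) be the probability of absorption at Departed starting from transient state s. Then h(Departed) = 1 and h(Junior) = 0. By first-step analysis:
h(Senior) = 0.5·h(Senior) + 0.2·0 + 0.3·1
Solving: h(Senior) = 0.6000.
Starting from Senior, the probability is 0.6000.

0.6000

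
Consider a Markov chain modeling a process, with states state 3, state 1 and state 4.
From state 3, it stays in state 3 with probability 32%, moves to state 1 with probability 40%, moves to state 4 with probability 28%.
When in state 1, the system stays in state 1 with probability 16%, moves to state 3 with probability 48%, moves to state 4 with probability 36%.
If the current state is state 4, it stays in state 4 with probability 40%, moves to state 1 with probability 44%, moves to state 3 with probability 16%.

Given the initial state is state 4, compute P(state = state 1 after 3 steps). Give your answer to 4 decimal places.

0.3400

Propagate the distribution vector 3 steps from state 4.
After 0 steps: (0.0000, 0.0000, 1.0000)
After 1 step: (0.1600, 0.4400, 0.4000)
After 2 steps: (0.3264, 0.3104, 0.3632)
After 3 steps: (0.3116, 0.3400, 0.3484)
P(in state 1 after 3 steps) = 0.3400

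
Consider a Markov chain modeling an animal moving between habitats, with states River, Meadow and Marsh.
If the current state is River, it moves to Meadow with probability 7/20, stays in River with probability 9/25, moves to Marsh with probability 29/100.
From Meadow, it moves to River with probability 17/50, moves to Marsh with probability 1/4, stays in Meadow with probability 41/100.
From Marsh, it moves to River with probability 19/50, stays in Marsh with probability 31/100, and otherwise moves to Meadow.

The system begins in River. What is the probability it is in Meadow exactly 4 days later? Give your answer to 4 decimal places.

0.3604

Propagate the distribution vector 4 days from River.
After 0 days: (1.0000, 0.0000, 0.0000)
After 1 day: (0.3600, 0.3500, 0.2900)
After 2 days: (0.3588, 0.3594, 0.2818)
After 3 days: (0.3584, 0.3603, 0.2813)
After 4 days: (0.3584, 0.3604, 0.2812)
P(in Meadow after 4 days) = 0.3604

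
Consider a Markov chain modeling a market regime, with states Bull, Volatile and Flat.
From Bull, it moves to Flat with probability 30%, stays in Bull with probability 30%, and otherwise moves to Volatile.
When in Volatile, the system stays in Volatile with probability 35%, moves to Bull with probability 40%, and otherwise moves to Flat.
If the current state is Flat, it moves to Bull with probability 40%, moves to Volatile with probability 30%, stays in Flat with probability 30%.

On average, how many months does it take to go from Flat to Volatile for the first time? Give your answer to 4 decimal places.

Let t(s) be the expected number of months to first reach Volatile from state s, with t(Volatile) = 0. Conditioning on the first month:
t(Bull) = 1 + 0.3·t(Bull) + 0.3·t(Flat)
t(Flat) = 1 + 0.4·t(Bull) + 0.3·t(Flat)
Solving: t(Bull) = 2.7027, t(Flat) = 2.9730.
Expected months from Flat to Volatile: 2.9730.

2.9730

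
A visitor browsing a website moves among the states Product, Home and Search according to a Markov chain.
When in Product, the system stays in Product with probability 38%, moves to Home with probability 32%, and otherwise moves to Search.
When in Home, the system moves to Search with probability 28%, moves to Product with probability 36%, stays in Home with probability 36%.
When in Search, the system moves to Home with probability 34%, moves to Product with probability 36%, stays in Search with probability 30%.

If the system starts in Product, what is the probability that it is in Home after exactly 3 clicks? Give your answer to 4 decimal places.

Propagate the distribution vector 3 clicks from Product.
After 0 clicks: (1.0000, 0.0000, 0.0000)
After 1 click: (0.3800, 0.3200, 0.3000)
After 2 clicks: (0.3676, 0.3388, 0.2936)
After 3 clicks: (0.3674, 0.3394, 0.2932)
P(in Home after 3 clicks) = 0.3394

0.3394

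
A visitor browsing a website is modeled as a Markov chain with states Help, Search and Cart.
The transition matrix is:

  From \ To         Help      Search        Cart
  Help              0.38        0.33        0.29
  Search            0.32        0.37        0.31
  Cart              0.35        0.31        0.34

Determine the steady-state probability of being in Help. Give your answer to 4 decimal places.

0.3504

Let the stationary distribution be π with π = πP and π_1 + π_2 + π_3 = 1.
π_1 = 0.38·π_1 + 0.32·π_2 + 0.35·π_3
π_2 = 0.33·π_1 + 0.37·π_2 + 0.31·π_3
Solving with the normalization constraint gives π = (0.3504, 0.3372, 0.3124).
So the stationary probability of Help is 0.3504.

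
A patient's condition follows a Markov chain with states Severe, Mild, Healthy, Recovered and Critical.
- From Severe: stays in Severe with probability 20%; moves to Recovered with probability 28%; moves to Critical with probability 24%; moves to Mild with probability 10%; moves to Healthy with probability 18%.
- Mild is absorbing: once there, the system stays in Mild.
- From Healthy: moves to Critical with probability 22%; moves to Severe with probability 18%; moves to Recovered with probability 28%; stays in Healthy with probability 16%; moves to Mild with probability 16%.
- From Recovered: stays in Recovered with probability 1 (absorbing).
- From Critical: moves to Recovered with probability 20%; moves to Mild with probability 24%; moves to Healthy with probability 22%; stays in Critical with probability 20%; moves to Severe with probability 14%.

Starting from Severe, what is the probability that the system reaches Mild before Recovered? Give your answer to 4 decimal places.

0.3531

Let h(s) be the probability of absorption at Mild starting from transient state s. Then h(Mild) = 1 and h(Recovered) = 0. By first-step analysis:
h(Severe) = 0.2·h(Severe) + 0.1·1 + 0.18·h(Healthy) + 0.28·0 + 0.24·h(Critical)
h(Healthy) = 0.18·h(Severe) + 0.16·1 + 0.16·h(Healthy) + 0.28·0 + 0.22·h(Critical)
h(Critical) = 0.14·h(Severe) + 0.24·1 + 0.22·h(Healthy) + 0.2·0 + 0.2·h(Critical)
Solving: h(Severe) = 0.3531, h(Healthy) = 0.3889, h(Critical) = 0.4687.
Starting from Severe, the probability is 0.3531.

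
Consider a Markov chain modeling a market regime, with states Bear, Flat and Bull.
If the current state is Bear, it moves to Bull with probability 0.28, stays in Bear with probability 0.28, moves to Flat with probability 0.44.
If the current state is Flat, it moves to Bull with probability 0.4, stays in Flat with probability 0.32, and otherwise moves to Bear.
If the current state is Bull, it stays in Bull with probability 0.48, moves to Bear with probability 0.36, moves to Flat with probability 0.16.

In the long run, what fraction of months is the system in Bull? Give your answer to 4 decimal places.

0.3941

Let the stationary distribution be π with π = πP and π_1 + π_2 + π_3 = 1.
π_1 = 0.28·π_1 + 0.28·π_2 + 0.36·π_3
π_2 = 0.44·π_1 + 0.32·π_2 + 0.16·π_3
Solving with the normalization constraint gives π = (0.3115, 0.2943, 0.3941).
So the stationary probability of Bull is 0.3941.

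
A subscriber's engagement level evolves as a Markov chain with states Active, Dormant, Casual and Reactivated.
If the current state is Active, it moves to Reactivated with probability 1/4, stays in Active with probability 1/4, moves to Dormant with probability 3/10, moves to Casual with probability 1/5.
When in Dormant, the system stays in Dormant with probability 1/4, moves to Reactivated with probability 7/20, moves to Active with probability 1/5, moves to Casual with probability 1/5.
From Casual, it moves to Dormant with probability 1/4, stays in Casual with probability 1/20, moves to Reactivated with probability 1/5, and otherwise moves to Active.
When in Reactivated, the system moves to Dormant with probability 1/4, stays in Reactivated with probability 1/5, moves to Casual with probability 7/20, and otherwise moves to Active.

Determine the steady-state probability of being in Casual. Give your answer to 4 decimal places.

0.2070

Let the stationary distribution be π with π = πP and π_1 + π_2 + π_3 + π_4 = 1.
π_1 = 0.25·π_1 + 0.2·π_2 + 0.5·π_3 + 0.2·π_4
π_2 = 0.3·π_1 + 0.25·π_2 + 0.25·π_3 + 0.25·π_4
π_3 = 0.2·π_1 + 0.2·π_2 + 0.05·π_3 + 0.35·π_4
Solving with the normalization constraint gives π = (0.2759, 0.2638, 0.2070, 0.2534).
So the stationary probability of Casual is 0.2070.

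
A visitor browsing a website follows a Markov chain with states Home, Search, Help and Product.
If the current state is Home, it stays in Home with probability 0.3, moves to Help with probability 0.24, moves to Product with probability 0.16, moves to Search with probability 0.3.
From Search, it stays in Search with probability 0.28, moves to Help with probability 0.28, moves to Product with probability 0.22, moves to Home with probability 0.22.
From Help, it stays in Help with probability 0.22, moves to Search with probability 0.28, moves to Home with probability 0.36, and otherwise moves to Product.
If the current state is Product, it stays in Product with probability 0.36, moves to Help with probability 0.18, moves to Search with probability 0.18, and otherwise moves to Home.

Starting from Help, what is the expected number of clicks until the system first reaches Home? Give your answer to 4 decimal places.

Let t(s) be the expected number of clicks to first reach Home from state s, with t(Home) = 0. Conditioning on the first click:
t(Search) = 1 + 0.28·t(Search) + 0.28·t(Help) + 0.22·t(Product)
t(Help) = 1 + 0.28·t(Search) + 0.22·t(Help) + 0.14·t(Product)
t(Product) = 1 + 0.18·t(Search) + 0.18·t(Help) + 0.36·t(Product)
Solving: t(Search) = 3.7328, t(Help) = 3.2552, t(Product) = 3.5279.
Expected clicks from Help to Home: 3.2552.

3.2552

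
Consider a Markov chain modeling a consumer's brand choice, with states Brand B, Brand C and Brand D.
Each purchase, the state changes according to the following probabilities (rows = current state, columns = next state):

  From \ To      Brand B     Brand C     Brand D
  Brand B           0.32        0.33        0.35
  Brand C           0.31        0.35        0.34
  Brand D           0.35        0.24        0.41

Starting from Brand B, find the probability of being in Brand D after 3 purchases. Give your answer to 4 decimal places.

Propagate the distribution vector 3 purchases from Brand B.
After 0 purchases: (1.0000, 0.0000, 0.0000)
After 1 purchase: (0.3200, 0.3300, 0.3500)
After 2 purchases: (0.3272, 0.3051, 0.3677)
After 3 purchases: (0.3280, 0.3030, 0.3690)
P(in Brand D after 3 purchases) = 0.3690

0.3690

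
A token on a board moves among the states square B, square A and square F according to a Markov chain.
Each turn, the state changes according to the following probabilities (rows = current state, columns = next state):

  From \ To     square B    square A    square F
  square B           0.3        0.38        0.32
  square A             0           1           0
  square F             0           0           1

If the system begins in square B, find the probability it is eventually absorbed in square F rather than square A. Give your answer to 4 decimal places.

0.4571

Let h(s) be the probability of absorption at square F starting from transient state s. Then h(square F) = 1 and h(square A) = 0. By first-step analysis:
h(square B) = 0.3·h(square B) + 0.38·0 + 0.32·1
Solving: h(square B) = 0.4571.
Starting from square B, the probability is 0.4571.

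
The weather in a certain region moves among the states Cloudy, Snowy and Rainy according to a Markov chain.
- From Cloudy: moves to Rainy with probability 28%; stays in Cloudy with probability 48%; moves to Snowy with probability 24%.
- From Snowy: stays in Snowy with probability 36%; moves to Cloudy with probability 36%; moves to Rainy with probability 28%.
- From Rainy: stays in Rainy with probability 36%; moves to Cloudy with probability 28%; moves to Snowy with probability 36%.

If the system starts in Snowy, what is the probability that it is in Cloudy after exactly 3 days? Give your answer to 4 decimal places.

Propagate the distribution vector 3 days from Snowy.
After 0 days: (0.0000, 1.0000, 0.0000)
After 1 day: (0.3600, 0.3600, 0.2800)
After 2 days: (0.3808, 0.3168, 0.3024)
After 3 days: (0.3815, 0.3143, 0.3042)
P(in Cloudy after 3 days) = 0.3815

0.3815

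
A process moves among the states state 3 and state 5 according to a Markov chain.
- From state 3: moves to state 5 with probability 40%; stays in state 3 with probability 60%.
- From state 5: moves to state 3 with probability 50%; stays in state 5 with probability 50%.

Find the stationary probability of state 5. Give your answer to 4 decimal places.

Let the stationary distribution be π with π = πP and π_1 + π_2 = 1.
π_1 = 0.6·π_1 + 0.5·π_2
Solving with the normalization constraint gives π = (0.5556, 0.4444).
So the stationary probability of state 5 is 0.4444.

0.4444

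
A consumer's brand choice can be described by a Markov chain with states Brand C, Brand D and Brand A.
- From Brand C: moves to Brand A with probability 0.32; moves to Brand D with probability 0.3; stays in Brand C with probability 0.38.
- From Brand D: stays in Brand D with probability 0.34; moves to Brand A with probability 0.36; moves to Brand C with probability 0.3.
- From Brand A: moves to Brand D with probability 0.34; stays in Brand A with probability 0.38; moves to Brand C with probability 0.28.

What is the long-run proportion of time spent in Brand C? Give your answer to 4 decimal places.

0.3184

Let the stationary distribution be π with π = πP and π_1 + π_2 + π_3 = 1.
π_1 = 0.38·π_1 + 0.3·π_2 + 0.28·π_3
π_2 = 0.3·π_1 + 0.34·π_2 + 0.34·π_3
Solving with the normalization constraint gives π = (0.3184, 0.3273, 0.3544).
So the stationary probability of Brand C is 0.3184.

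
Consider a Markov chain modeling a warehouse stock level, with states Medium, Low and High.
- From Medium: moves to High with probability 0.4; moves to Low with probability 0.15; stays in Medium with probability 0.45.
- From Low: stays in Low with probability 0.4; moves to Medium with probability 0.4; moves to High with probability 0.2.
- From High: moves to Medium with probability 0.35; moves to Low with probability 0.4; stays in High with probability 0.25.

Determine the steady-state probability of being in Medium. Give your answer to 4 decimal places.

Let the stationary distribution be π with π = πP and π_1 + π_2 + π_3 = 1.
π_1 = 0.45·π_1 + 0.4·π_2 + 0.35·π_3
π_2 = 0.15·π_1 + 0.4·π_2 + 0.4·π_3
Solving with the normalization constraint gives π = (0.4055, 0.2986, 0.2959).
So the stationary probability of Medium is 0.4055.

0.4055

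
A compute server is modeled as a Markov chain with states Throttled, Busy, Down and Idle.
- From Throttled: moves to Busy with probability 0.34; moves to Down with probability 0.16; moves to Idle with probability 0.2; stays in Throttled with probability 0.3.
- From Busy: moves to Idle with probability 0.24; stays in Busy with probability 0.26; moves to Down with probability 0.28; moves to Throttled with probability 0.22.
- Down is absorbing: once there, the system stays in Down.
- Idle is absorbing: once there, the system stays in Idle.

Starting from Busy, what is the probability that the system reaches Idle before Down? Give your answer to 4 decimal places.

Let h(s) be the probability of absorption at Idle starting from transient state s. Then h(Idle) = 1 and h(Down) = 0. By first-step analysis:
h(Throttled) = 0.3·h(Throttled) + 0.34·h(Busy) + 0.16·0 + 0.2·1
h(Busy) = 0.22·h(Throttled) + 0.26·h(Busy) + 0.28·0 + 0.24·1
Solving: h(Throttled) = 0.5181, h(Busy) = 0.4783.
Starting from Busy, the probability is 0.4783.

0.4783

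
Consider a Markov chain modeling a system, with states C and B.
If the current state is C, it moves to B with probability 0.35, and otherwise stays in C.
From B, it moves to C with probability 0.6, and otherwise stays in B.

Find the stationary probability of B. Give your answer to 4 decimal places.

0.3684

Let the stationary distribution be π with π = πP and π_1 + π_2 = 1.
π_1 = 0.65·π_1 + 0.6·π_2
Solving with the normalization constraint gives π = (0.6316, 0.3684).
So the stationary probability of B is 0.3684.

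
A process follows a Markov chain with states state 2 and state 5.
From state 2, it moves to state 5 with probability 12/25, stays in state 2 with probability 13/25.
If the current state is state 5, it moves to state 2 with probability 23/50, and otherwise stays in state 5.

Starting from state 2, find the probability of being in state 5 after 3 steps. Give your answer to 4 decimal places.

Propagate the distribution vector 3 steps from state 2.
After 0 steps: (1.0000, 0.0000)
After 1 step: (0.5200, 0.4800)
After 2 steps: (0.4912, 0.5088)
After 3 steps: (0.4895, 0.5105)
P(in state 5 after 3 steps) = 0.5105

0.5105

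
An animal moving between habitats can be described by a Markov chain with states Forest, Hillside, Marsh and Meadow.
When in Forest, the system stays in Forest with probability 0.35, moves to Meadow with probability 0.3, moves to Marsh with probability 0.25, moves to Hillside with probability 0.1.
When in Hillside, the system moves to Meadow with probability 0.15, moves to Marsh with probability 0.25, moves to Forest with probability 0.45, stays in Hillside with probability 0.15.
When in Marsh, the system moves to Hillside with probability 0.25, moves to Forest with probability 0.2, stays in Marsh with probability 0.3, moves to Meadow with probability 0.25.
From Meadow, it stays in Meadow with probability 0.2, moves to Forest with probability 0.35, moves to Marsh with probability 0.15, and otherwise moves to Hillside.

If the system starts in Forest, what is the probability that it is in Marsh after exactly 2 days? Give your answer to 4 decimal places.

Propagate the distribution vector 2 days from Forest.
After 0 days: (1.0000, 0.0000, 0.0000, 0.0000)
After 1 day: (0.3500, 0.1000, 0.2500, 0.3000)
After 2 days: (0.3225, 0.2025, 0.2325, 0.2425)
P(in Marsh after 2 days) = 0.2325

0.2325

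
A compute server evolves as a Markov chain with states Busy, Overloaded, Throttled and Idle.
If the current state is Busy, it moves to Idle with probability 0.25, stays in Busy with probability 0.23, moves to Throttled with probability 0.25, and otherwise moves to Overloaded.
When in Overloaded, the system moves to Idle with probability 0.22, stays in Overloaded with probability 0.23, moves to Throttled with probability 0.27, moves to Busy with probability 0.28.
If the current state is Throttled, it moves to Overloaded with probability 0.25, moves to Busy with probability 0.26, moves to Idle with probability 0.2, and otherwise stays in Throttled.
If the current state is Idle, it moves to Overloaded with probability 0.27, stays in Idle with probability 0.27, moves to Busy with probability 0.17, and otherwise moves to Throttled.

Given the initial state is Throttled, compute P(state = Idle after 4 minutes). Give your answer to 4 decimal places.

0.2333

Propagate the distribution vector 4 minutes from Throttled.
After 0 minutes: (0.0000, 0.0000, 1.0000, 0.0000)
After 1 minute: (0.2600, 0.2500, 0.2900, 0.2000)
After 2 minutes: (0.2392, 0.2542, 0.2746, 0.2320)
After 3 minutes: (0.2370, 0.2543, 0.2753, 0.2333)
After 4 minutes: (0.2370, 0.2543, 0.2754, 0.2333)
P(in Idle after 4 minutes) = 0.2333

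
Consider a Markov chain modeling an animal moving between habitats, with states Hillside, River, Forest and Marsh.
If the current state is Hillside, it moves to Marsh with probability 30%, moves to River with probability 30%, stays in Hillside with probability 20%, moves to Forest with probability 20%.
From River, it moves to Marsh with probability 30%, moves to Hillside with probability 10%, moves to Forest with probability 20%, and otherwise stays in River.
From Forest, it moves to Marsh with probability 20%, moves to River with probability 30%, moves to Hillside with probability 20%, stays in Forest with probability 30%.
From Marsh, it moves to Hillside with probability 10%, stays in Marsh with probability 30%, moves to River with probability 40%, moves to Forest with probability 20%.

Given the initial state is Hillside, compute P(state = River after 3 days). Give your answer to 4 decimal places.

Propagate the distribution vector 3 days from Hillside.
After 0 days: (1.0000, 0.0000, 0.0000, 0.0000)
After 1 day: (0.2000, 0.3000, 0.2000, 0.3000)
After 2 days: (0.1400, 0.3600, 0.2200, 0.2800)
After 3 days: (0.1360, 0.3640, 0.2220, 0.2780)
P(in River after 3 days) = 0.3640

0.3640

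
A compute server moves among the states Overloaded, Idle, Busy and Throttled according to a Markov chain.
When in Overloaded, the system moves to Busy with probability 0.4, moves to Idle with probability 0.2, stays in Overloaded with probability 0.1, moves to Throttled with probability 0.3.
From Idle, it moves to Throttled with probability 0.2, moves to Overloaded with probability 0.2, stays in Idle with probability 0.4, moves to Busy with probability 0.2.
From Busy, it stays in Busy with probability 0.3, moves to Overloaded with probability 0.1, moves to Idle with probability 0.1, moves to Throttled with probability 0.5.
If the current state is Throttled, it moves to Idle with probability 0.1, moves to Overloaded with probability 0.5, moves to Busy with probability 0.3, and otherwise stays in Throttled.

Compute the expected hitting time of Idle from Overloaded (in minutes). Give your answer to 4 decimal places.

Let t(s) be the expected number of minutes to first reach Idle from state s, with t(Idle) = 0. Conditioning on the first minute:
t(Overloaded) = 1 + 0.1·t(Overloaded) + 0.4·t(Busy) + 0.3·t(Throttled)
t(Busy) = 1 + 0.1·t(Overloaded) + 0.3·t(Busy) + 0.5·t(Throttled)
t(Throttled) = 1 + 0.5·t(Overloaded) + 0.3·t(Busy) + 0.1·t(Throttled)
Solving: t(Overloaded) = 7.3626, t(Busy) = 8.1319, t(Throttled) = 7.9121.
Expected minutes from Overloaded to Idle: 7.3626.

7.3626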